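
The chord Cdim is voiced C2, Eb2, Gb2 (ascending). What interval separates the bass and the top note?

The outer voices are C2 and Gb2.
C up to Gb is 6 semitones, a half step narrower than a perfect fifth, so the interval is diminished.

d5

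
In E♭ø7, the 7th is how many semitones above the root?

E♭ø7 is spelled E♭-G♭-B𝄫-D♭.
E♭ to D♭ is a minor seventh: 10 semitones.

10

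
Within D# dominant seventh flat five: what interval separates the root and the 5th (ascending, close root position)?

diminished fifth

Spelling the chord: D#, F##, A, C#.
Root = D#; 5th = A.
5 letter names make it a fifth; at 6 semitones (a half step narrower than perfect) the quality is diminished.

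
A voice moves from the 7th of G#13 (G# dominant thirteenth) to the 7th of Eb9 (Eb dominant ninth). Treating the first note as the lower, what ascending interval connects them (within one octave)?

diminished sixth

The 7th of G#13 (G# dominant thirteenth) is F#; the 7th of Eb9 (Eb dominant ninth) is Db.
F# up to Db is 7 semitones, a whole step narrower than a major sixth, so the interval is diminished.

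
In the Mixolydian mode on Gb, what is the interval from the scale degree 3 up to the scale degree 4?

Spelling the Mixolydian mode on Gb: Gb Ab Bb Cb Db Eb Fb.
That puts Bb below Cb.
Bb up to Cb is 1 semitone, a half step narrower than a major second, so the interval is minor.

minor 2nd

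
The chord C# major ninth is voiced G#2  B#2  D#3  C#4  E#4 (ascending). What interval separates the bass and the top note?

The outer voices are G#2 and E#4.
G# up to E# spans 13 letter names and 21 semitones — a major thirteenth.

M13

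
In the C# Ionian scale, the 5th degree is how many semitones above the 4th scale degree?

The scale is C# D# E# F# G# A# B#.
F# up to G# is a major second — 2 semitones.

2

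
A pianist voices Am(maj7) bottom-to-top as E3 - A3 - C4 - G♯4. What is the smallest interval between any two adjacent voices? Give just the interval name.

Adjacent intervals: E3→A3 = perfect fourth; A3→C4 = minor third; C4→G♯4 = augmented fifth.
The smallest is A3 to C4, a minor third (3 semitones).

minor third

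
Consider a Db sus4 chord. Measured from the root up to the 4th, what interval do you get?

The chord tones of Dbsus4 (Db sus4) are Db–Gb–Ab.
That puts Db below Gb.
From Db to Gb is 5 semitones, exactly the perfect fourth.

perfect fourth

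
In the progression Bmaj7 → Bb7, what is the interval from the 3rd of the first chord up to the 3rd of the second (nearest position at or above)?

d8

Bmaj7 has D# as its 3rd, and Bb7 has D as its 3rd.
8 letter names make it an octave; at 11 semitones (a half step narrower than perfect) the quality is diminished.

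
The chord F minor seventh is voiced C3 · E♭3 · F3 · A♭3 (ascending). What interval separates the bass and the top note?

The outer voices are C3 and A♭3.
6 letter names make it a sixth; at 8 semitones (a half step narrower than major) the quality is minor.

m6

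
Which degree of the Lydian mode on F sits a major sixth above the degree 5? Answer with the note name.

A

The scale is F G A B C D E.
The degree 5 is C; a major sixth above that is A — scale degree 3.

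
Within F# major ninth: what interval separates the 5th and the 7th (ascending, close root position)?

major third

Spelling the chord: F#-A#-C#-E#-G#.
So we need the interval from C# up to E#.
From C# to E# is 4 semitones, exactly the major third.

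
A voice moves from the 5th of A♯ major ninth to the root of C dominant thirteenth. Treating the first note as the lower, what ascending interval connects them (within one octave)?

diminished sixth

A♯ major ninth has E♯ as its 5th, and C dominant thirteenth has C as its root.
E♯ up to C is 7 semitones, a whole step narrower than a major sixth, so the interval is diminished.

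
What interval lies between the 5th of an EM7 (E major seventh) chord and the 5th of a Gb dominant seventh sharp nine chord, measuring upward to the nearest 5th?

diminished third

The 5th of EM7 (E major seventh) is B; the 5th of Gb dominant seventh sharp nine is Db.
3 letter names make it a third; at 2 semitones (a whole step narrower than major) the quality is diminished.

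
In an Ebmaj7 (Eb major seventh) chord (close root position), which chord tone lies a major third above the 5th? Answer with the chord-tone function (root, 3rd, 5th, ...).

7th

Ebmaj7 (Eb major seventh): Eb-G-Bb-D.
The 5th is Bb. A major third above Bb is D.
D is the chord's 7th.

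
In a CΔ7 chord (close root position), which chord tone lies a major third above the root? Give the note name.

E

Cmaj7 (C major seventh): C E G B.
The root is C. A major third above C is E.
E is the chord's 3rd.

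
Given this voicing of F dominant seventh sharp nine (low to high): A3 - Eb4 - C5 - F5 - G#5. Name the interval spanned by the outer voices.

The outer voices are A3 and G#5.
Counting 14 letters and 23 half steps from A gives a major fourteenth.

major fourteenth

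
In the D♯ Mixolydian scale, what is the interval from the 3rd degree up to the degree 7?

diminished 5th

D♯ mixolydian: D♯ E♯ F𝄪 G♯ A♯ B♯ C♯.
The 3rd degree is F𝄪 and the scale degree 7 is C♯.
F𝄪 up to C♯ is 6 semitones, a half step narrower than a perfect fifth, so the interval is diminished.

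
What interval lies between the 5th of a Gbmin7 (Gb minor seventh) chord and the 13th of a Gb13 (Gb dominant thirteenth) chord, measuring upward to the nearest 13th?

major second

Gbmin7 (Gb minor seventh) has Db as its 5th, and Gb13 (Gb dominant thirteenth) has Eb as its 13th.
Counting 2 letters and 2 half steps from Db gives a major second.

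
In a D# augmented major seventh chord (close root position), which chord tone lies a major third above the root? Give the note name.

D#maj7#5 is spelled D#, F##, A##, C##.
The root is D#. A major third above D# is F##.
F## is the chord's 3rd.

F##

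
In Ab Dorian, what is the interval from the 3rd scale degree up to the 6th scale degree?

Spelling Ab Dorian: Ab Bb Cb Db Eb F Gb.
That puts Cb below F.
4 letter names make it a fourth; at 6 semitones (a half step wider than perfect) the quality is augmented.

augmented fourth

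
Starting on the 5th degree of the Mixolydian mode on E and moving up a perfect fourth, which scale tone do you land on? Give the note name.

E

The scale is E F♯ G♯ A B C♯ D.
The 5th degree is B; a perfect fourth above that is E — scale degree 1.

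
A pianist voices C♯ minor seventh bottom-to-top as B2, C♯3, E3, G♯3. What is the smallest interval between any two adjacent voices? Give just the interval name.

major second

Adjacent intervals: B2→C♯3 = major second; C♯3→E3 = minor third; E3→G♯3 = major third.
The smallest is B2 to C♯3, a major second (2 semitones).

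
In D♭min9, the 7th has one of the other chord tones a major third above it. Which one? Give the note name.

Eb

D♭m9 is spelled D♭-F♭-A♭-C♭-E♭.
The 7th is C♭. A major third above C♭ is E♭.
E♭ is the chord's 9th.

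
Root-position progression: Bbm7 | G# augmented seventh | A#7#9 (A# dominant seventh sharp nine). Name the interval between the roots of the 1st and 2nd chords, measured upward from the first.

The roots are Bb and G#.
Bb up to G# is 10 semitones, a half step wider than a major sixth, so the interval is augmented.

augmented sixth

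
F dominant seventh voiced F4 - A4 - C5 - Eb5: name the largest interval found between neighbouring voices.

M3

Adjacent intervals: F4→A4 = major third; A4→C5 = minor third; C5→Eb5 = minor third.
The largest is F4 to A4, a major third (4 semitones).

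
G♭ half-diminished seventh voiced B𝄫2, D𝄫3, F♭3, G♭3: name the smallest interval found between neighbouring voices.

M2

Adjacent intervals: B𝄫2→D𝄫3 = minor third; D𝄫3→F♭3 = major third; F♭3→G♭3 = major second.
The smallest is F♭3 to G♭3, a major second (2 semitones).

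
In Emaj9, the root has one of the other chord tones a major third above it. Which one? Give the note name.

G#

Emaj9: E G♯ B D♯ F♯.
The root is E. A major third above E is G♯.
G♯ is the chord's 3rd.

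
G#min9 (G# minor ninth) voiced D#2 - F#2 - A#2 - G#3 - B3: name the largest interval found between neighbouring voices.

minor seventh

Adjacent intervals: D#2→F#2 = minor third; F#2→A#2 = major third; A#2→G#3 = minor seventh; G#3→B3 = minor third.
The largest is A#2 to G#3, a minor seventh (10 semitones).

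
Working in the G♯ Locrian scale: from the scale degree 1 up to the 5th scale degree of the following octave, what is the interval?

The scale runs G♯ A B C♯ D E F♯.
Scale degree 1 = G♯; degree 5 (up an octave) = D.
G♯ up to D is 18 semitones, a half step narrower than a perfect twelfth, so the interval is diminished.

d12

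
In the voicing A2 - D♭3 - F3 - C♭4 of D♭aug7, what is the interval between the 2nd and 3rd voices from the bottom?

major 3rd

Those voices are D♭3 and F3.
D♭ up to F spans 3 letter names and 4 semitones — a major third.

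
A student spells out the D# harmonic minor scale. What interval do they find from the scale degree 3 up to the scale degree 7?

A5

The scale runs D# E# F# G# A# B C##.
So we need the interval from F# up to C##.
From F# to C##: 8 semitones over a fifth = augmented.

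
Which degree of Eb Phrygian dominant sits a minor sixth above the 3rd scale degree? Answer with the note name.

The scale is Eb Fb G Ab Bb Cb Db.
The 3rd scale degree is G; a minor sixth above that is Eb — scale degree 1.

Eb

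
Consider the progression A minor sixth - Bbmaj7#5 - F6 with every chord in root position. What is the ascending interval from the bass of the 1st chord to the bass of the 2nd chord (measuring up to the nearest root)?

The roots are A and Bb.
2 letter names make it a second; at 1 semitone (a half step narrower than major) the quality is minor.

minor 2nd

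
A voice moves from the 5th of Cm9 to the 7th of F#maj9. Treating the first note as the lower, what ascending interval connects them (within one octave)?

augmented sixth

The 5th of Cm9 is G; the 7th of F#maj9 is E#.
G up to E# is 10 semitones, a half step wider than a major sixth, so the interval is augmented.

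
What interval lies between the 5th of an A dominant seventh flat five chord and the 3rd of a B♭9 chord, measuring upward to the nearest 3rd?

major seventh

The 5th of A dominant seventh flat five is E♭; the 3rd of B♭9 is D.
E♭ up to D spans 7 letter names and 11 semitones — a major seventh.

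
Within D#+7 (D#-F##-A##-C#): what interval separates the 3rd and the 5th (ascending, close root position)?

major 3rd

So we need the interval from F## up to A##.
F## up to A## spans 3 letter names and 4 semitones — a major third.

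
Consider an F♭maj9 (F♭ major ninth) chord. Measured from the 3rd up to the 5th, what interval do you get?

The chord tones of F♭maj9 are F♭ A♭ C♭ E♭ G♭.
The 3rd is A♭ and the 5th is C♭.
A♭ up to C♭ is 3 semitones, a half step narrower than a major third, so the interval is minor.

minor third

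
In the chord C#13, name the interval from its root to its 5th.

perfect fifth

Spelling the chord: C# E# G# B D# A#.
That puts C# below G#.
Counting 5 letters and 7 half steps from C# gives a perfect fifth.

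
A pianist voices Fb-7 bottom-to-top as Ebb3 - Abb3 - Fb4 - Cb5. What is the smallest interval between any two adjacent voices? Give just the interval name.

perfect 4th

Adjacent intervals: Ebb3→Abb3 = perfect fourth; Abb3→Fb4 = major sixth; Fb4→Cb5 = perfect fifth.
The smallest is Ebb3 to Abb3, a perfect fourth (5 semitones).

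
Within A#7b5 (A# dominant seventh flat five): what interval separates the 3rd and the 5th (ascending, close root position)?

A#7b5 is spelled A#-C##-E-G#.
The 3rd is C## and the 5th is E.
3 letter names make it a third; at 2 semitones (a whole step narrower than major) the quality is diminished.

diminished 3rd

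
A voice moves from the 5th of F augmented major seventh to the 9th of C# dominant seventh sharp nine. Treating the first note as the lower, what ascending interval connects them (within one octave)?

F augmented major seventh has C# as its 5th, and C# dominant seventh sharp nine has D## as its 9th.
From C# to D##: 3 semitones over a second = augmented.

augmented second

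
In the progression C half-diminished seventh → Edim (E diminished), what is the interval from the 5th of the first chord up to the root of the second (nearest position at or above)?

C half-diminished seventh has Gb as its 5th, and Edim (E diminished) has E as its root.
Gb up to E is 10 semitones, a half step wider than a major sixth, so the interval is augmented.

augmented 6th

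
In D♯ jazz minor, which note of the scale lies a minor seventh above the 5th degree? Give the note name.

G#

The scale is D♯ E♯ F♯ G♯ A♯ B♯ C𝄪.
The 5th degree is A♯; a minor seventh above that is G♯ — scale degree 4.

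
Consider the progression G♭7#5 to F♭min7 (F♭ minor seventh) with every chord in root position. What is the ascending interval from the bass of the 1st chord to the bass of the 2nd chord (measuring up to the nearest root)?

minor seventh

The roots are G♭ and F♭.
7 letter names make it a seventh; at 10 semitones (a half step narrower than major) the quality is minor.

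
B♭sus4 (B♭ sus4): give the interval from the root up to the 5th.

Spelling the chord: B♭-E♭-F.
Root = B♭; 5th = F.
From B♭ to F is 7 semitones, exactly the perfect fifth.

perfect 5th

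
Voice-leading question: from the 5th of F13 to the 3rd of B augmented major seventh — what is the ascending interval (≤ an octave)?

F13 has C as its 5th, and B augmented major seventh has D# as its 3rd.
From C to D#: 3 semitones over a second = augmented.

augmented second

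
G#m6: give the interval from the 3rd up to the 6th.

Spelling the chord: G#, B, D#, E#.
That puts B below E#.
4 letter names make it a fourth; at 6 semitones (a half step wider than perfect) the quality is augmented.

augmented fourth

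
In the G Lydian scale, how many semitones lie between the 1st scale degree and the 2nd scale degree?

2

The scale is G A B C# D E F#.
G up to A is a major second — 2 semitones.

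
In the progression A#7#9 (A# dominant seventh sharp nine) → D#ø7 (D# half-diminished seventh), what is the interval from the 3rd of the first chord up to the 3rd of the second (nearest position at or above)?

A#7#9 (A# dominant seventh sharp nine) has C## as its 3rd, and D#ø7 (D# half-diminished seventh) has F# as its 3rd.
C## up to F# is 4 semitones, a half step narrower than a perfect fourth, so the interval is diminished.

diminished fourth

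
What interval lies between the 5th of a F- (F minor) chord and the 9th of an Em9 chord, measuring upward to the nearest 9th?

The 5th of F- (F minor) is C; the 9th of Em9 is F#.
4 letter names make it a fourth; at 6 semitones (a half step wider than perfect) the quality is augmented.

augmented 4th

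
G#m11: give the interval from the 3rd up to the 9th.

Spelling the chord: G#-B-D#-F#-A#-C#.
That puts B below A#.
From B to A# is 11 semitones, exactly the major seventh.

major 7th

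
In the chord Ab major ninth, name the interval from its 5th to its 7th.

major third

Abmaj9 (Ab major ninth) is spelled Ab-C-Eb-G-Bb.
So we need the interval from Eb up to G.
Eb up to G spans 3 letter names and 4 semitones — a major third.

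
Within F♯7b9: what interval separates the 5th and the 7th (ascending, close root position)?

F♯ dominant seventh flat nine is spelled F♯, A♯, C♯, E, G.
So we need the interval from C♯ up to E.
3 letter names make it a third; at 3 semitones (a half step narrower than major) the quality is minor.

minor 3rd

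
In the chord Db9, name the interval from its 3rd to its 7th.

Spelling the chord: Db-F-Ab-Cb-Eb.
The 3rd is F and the 7th is Cb.
F up to Cb is 6 semitones, a half step narrower than a perfect fifth, so the interval is diminished.
This 3–7 tritone is the characteristic tension at the heart of the dominant sound.

diminished fifth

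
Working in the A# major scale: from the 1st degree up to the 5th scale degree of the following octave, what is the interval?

perfect twelfth

Spelling the A# major scale: A# B# C## D# E# F## G##.
That puts A# below E#.
From A# to E# is 19 semitones, exactly the perfect twelfth.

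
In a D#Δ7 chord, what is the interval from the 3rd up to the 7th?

P5

Spelling the chord: D#-F##-A#-C##.
The 3rd is F## and the 7th is C##.
Counting 5 letters and 7 half steps from F## gives a perfect fifth.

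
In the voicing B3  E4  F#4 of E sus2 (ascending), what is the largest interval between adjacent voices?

Adjacent intervals: B3→E4 = perfect fourth; E4→F#4 = major second.
The largest is B3 to E4, a perfect fourth (5 semitones).

perfect fourth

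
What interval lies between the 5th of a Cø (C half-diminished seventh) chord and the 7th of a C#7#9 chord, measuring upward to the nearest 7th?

Cø (C half-diminished seventh) has Gb as its 5th, and C#7#9 has B as its 7th.
Gb up to B is 5 semitones, a half step wider than a major third, so the interval is augmented.

augmented third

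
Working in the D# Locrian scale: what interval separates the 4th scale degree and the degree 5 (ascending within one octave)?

m2

Spelling the D# Locrian scale: D# E F# G# A B C#.
The 4th scale degree is G# and the scale degree 5 is A.
2 letter names make it a second; at 1 semitone (a half step narrower than major) the quality is minor.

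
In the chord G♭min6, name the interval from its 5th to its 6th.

Spelling the chord: G♭, B𝄫, D♭, E♭.
That puts D♭ below E♭.
Counting 2 letters and 2 half steps from D♭ gives a major second.

M2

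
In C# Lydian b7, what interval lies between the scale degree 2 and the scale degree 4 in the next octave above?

C# lydian dominant: C# D# E# F## G# A# B.
Scale degree 2 = D#; 4th degree (up an octave) = F##.
From D# to F## is 16 semitones, exactly the major tenth.

major tenth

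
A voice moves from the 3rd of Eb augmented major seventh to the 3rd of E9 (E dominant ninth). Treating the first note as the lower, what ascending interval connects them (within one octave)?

augmented unison

Eb augmented major seventh has G as its 3rd, and E9 (E dominant ninth) has G# as its 3rd.
From G to G#: 1 semitone over a unison = augmented.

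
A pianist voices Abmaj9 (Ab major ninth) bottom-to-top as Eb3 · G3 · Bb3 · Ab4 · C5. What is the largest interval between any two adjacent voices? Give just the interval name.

minor seventh

Adjacent intervals: Eb3→G3 = major third; G3→Bb3 = minor third; Bb3→Ab4 = minor seventh; Ab4→C5 = major third.
The largest is Bb3 to Ab4, a minor seventh (10 semitones).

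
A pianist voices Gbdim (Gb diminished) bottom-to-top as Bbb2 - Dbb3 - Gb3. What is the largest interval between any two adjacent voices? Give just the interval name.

A4

Adjacent intervals: Bbb2→Dbb3 = minor third; Dbb3→Gb3 = augmented fourth.
The largest is Dbb3 to Gb3, an augmented fourth (6 semitones).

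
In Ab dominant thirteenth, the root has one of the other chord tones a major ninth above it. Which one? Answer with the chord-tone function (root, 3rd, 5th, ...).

9th

The chord tones of Ab13 (Ab dominant thirteenth) are Ab-C-Eb-Gb-Bb-F.
The root is Ab. A major ninth above Ab is Bb.
Bb is the chord's 9th.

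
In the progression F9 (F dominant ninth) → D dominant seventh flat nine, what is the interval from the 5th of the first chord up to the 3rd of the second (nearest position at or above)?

augmented fourth

The 5th of F9 (F dominant ninth) is C; the 3rd of D dominant seventh flat nine is F#.
From C to F#: 6 semitones over a fourth = augmented.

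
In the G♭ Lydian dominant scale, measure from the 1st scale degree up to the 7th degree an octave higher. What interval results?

G♭ lydian dominant: G♭ A♭ B♭ C D♭ E♭ F♭.
That puts G♭ below F♭.
G♭ up to F♭ is 22 semitones, a half step narrower than a major fourteenth, so the interval is minor.

minor fourteenth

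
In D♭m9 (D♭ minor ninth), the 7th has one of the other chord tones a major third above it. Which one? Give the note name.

Eb

The chord tones of D♭ minor ninth are D♭, F♭, A♭, C♭, E♭.
The 7th is C♭. A major third above C♭ is E♭.
E♭ is the chord's 9th.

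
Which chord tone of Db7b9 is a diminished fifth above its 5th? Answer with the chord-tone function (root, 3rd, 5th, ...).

Db dominant seventh flat nine is spelled Db, F, Ab, Cb, Ebb.
The 5th is Ab. A diminished fifth above Ab is Ebb.
Ebb is the chord's 9th.

9th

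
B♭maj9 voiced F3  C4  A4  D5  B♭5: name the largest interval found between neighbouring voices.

M6

Adjacent intervals: F3→C4 = perfect fifth; C4→A4 = major sixth; A4→D5 = perfect fourth; D5→B♭5 = minor sixth.
The largest is C4 to A4, a major sixth (9 semitones).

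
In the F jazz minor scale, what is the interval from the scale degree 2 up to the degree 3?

minor second

The scale runs F G A♭ B♭ C D E.
The scale degree 2 is G and the degree 3 is A♭.
G up to A♭ is 1 semitone, a half step narrower than a major second, so the interval is minor.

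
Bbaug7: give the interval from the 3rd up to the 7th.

Bb augmented seventh: Bb-D-F#-Ab.
That puts D below Ab.
D up to Ab is 6 semitones, a half step narrower than a perfect fifth, so the interval is diminished.

diminished 5th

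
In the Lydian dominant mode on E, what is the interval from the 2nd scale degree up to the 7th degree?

minor sixth

The scale runs E F# G# A# B C# D.
That puts F# below D.
F# up to D is 8 semitones, a half step narrower than a major sixth, so the interval is minor.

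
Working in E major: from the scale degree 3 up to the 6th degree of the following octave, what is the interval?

perfect eleventh

E major: E F♯ G♯ A B C♯ D♯.
Scale degree 3 = G♯; degree 6 (up an octave) = C♯.
G♯ up to C♯ spans 11 letter names and 17 semitones — a perfect eleventh.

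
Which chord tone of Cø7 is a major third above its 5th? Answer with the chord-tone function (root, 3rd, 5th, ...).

Cø (C half-diminished seventh): C, E♭, G♭, B♭.
The 5th is G♭. A major third above G♭ is B♭.
B♭ is the chord's 7th.

7th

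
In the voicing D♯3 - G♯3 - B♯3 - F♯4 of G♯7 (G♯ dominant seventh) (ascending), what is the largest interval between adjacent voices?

Adjacent intervals: D♯3→G♯3 = perfect fourth; G♯3→B♯3 = major third; B♯3→F♯4 = diminished fifth.
The largest is B♯3 to F♯4, a diminished fifth (6 semitones).

diminished fifth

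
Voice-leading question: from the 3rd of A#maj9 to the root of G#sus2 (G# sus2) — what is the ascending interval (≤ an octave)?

diminished 5th

The 3rd of A#maj9 is C##; the root of G#sus2 (G# sus2) is G#.
C## up to G# is 6 semitones, a half step narrower than a perfect fifth, so the interval is diminished.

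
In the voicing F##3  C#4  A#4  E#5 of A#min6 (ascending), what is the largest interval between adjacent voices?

Adjacent intervals: F##3→C#4 = diminished fifth; C#4→A#4 = major sixth; A#4→E#5 = perfect fifth.
The largest is C#4 to A#4, a major sixth (9 semitones).

major sixth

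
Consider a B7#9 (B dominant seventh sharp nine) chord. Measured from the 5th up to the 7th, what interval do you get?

B7#9: B, D♯, F♯, A, C𝄪.
That puts F♯ below A.
From F♯ to A: 3 semitones over a third = minor.

minor third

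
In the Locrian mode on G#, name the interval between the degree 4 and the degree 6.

The scale runs G# A B C# D E F#.
The degree 4 is C# and the 6th degree is E.
C# up to E is 3 semitones, a half step narrower than a major third, so the interval is minor.

minor 3rd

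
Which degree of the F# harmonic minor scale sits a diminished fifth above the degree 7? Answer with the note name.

The scale is F# G# A B C# D E#.
The degree 7 is E#; a diminished fifth above that is B — scale degree 4.

B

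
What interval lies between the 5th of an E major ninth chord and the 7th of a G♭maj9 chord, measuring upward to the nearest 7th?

E major ninth has B as its 5th, and G♭maj9 has F as its 7th.
From B to F: 6 semitones over a fifth = diminished.

d5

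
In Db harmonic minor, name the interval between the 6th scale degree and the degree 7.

A2

Db harmonic minor: Db Eb Fb Gb Ab Bbb C.
The 6th scale degree is Bbb and the degree 7 is C.
Bbb up to C is 3 semitones, a half step wider than a major second, so the interval is augmented.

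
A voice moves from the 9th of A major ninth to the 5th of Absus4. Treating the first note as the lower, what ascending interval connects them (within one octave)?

A major ninth has B as its 9th, and Absus4 has Eb as its 5th.
From B to Eb: 4 semitones over a fourth = diminished.

d4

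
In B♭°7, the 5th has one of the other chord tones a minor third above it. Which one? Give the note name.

Abb

B♭ diminished seventh is spelled B♭-D♭-F♭-A𝄫.
The 5th is F♭. A minor third above F♭ is A𝄫.
A𝄫 is the chord's 7th.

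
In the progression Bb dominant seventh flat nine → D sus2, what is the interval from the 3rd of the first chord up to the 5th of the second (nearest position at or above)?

perfect fifth

Bb dominant seventh flat nine has D as its 3rd, and D sus2 has A as its 5th.
D up to A spans 5 letter names and 7 semitones — a perfect fifth.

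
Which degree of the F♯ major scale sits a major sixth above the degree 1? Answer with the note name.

The scale is F♯ G♯ A♯ B C♯ D♯ E♯.
The degree 1 is F♯; a major sixth above that is D♯ — scale degree 6.

D#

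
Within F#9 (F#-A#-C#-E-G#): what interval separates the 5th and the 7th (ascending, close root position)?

minor third

So we need the interval from C# up to E.
From C# to E: 3 semitones over a third = minor.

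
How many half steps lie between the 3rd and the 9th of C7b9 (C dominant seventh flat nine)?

9

Spelling the chord: C, E, G, Bb, Db.
E to Db is a diminished seventh: 9 semitones.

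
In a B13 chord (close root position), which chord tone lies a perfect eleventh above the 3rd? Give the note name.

G#

Spelling the chord: B–D♯–F♯–A–C♯–G♯.
The 3rd is D♯. A perfect eleventh above D♯ is G♯.
G♯ is the chord's 13th.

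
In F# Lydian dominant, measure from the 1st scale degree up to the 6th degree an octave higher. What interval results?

The scale runs F# G# A# B# C# D# E.
The 1st scale degree is F# and the 6th scale degree (up an octave) is D#.
From F# to D# is 21 semitones, exactly the major thirteenth.

major thirteenth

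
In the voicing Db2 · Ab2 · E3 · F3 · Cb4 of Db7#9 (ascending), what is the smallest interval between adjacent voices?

Adjacent intervals: Db2→Ab2 = perfect fifth; Ab2→E3 = augmented fifth; E3→F3 = minor second; F3→Cb4 = diminished fifth.
The smallest is E3 to F3, a minor second (1 semitone).

minor second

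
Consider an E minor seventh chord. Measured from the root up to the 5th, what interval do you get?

The chord tones of E minor seventh are E, G, B, D.
So we need the interval from E up to B.
From E to B is 7 semitones, exactly the perfect fifth.

perfect fifth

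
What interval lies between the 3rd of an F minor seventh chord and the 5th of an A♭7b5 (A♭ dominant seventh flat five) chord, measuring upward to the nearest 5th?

diminished 5th

The 3rd of F minor seventh is A♭; the 5th of A♭7b5 (A♭ dominant seventh flat five) is E𝄫.
A♭ up to E𝄫 is 6 semitones, a half step narrower than a perfect fifth, so the interval is diminished.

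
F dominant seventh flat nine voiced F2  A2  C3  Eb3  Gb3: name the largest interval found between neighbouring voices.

Adjacent intervals: F2→A2 = major third; A2→C3 = minor third; C3→Eb3 = minor third; Eb3→Gb3 = minor third.
The largest is F2 to A2, a major third (4 semitones).

M3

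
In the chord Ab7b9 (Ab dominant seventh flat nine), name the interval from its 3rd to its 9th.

d7

Ab7b9 (Ab dominant seventh flat nine): Ab, C, Eb, Gb, Bbb.
3rd = C; 9th = Bbb.
7 letter names make it a seventh; at 9 semitones (a whole step narrower than major) the quality is diminished.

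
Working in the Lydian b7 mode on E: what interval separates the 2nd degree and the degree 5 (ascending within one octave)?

The scale runs E F♯ G♯ A♯ B C♯ D.
So we need the interval from F♯ up to B.
F♯ up to B spans 4 letter names and 5 semitones — a perfect fourth.

perfect fourth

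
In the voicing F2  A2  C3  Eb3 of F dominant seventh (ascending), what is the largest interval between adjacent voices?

Adjacent intervals: F2→A2 = major third; A2→C3 = minor third; C3→Eb3 = minor third.
The largest is F2 to A2, a major third (4 semitones).

major third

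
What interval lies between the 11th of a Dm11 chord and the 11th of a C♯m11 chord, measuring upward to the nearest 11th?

Dm11 has G as its 11th, and C♯m11 has F♯ as its 11th.
Counting 7 letters and 11 half steps from G gives a major seventh.

major 7th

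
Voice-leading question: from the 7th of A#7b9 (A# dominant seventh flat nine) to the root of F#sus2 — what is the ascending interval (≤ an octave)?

The 7th of A#7b9 (A# dominant seventh flat nine) is G#; the root of F#sus2 is F#.
7 letter names make it a seventh; at 10 semitones (a half step narrower than major) the quality is minor.

minor seventh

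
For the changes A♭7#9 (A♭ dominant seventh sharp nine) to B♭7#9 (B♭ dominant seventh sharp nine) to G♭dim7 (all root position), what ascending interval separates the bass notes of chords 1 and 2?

The roots are A♭ and B♭.
A♭ up to B♭ spans 2 letter names and 2 semitones — a major second.

major second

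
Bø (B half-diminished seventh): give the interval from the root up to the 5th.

d5

The chord tones of Bø7 are B, D, F, A.
The root is B and the 5th is F.
5 letter names make it a fifth; at 6 semitones (a half step narrower than perfect) the quality is diminished.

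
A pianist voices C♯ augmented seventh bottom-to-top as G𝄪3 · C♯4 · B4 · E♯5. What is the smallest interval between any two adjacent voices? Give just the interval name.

d4

Adjacent intervals: G𝄪3→C♯4 = diminished fourth; C♯4→B4 = minor seventh; B4→E♯5 = augmented fourth.
The smallest is G𝄪3 to C♯4, a diminished fourth (4 semitones).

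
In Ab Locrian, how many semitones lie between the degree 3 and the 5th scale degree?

The scale is Ab Bbb Cb Db Ebb Fb Gb.
Cb up to Ebb is a minor third — 3 semitones.

3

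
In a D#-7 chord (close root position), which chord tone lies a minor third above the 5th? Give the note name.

D#-7: D# F# A# C#.
The 5th is A#. A minor third above A# is C#.
C# is the chord's 7th.

C#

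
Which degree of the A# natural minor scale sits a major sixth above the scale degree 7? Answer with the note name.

The scale is A# B# C# D# E# F# G#.
The scale degree 7 is G#; a major sixth above that is E# — scale degree 5.

E#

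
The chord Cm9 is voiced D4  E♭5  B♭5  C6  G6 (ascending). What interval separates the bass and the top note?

The outer voices are D4 and G6.
D up to G spans 18 letter names and 29 semitones — a perfect 18th.

perfect 18th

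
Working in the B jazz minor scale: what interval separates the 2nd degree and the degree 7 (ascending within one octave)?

The scale runs B C# D E F# G# A#.
The 2nd degree is C# and the degree 7 is A#.
From C# to A# is 9 semitones, exactly the major sixth.

major sixth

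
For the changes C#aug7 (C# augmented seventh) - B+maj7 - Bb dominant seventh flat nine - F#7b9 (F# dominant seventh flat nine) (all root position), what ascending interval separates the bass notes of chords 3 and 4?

The roots are Bb and F#.
Bb up to F# is 8 semitones, a half step wider than a perfect fifth, so the interval is augmented.

A5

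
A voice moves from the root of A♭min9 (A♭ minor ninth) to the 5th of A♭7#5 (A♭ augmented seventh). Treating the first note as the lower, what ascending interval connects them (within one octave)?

The root of A♭min9 (A♭ minor ninth) is A♭; the 5th of A♭7#5 (A♭ augmented seventh) is E.
5 letter names make it a fifth; at 8 semitones (a half step wider than perfect) the quality is augmented.

augmented fifth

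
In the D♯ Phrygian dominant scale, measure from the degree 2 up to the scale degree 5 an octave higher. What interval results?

D♯ phrygian dominant: D♯ E F𝄪 G♯ A♯ B C♯.
The degree 2 is E and the scale degree 5 (up an octave) is A♯.
E up to A♯ is 18 semitones, a half step wider than a perfect eleventh, so the interval is augmented.

A11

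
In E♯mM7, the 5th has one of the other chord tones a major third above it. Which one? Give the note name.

The chord tones of E♯mM7 are E♯-G♯-B♯-D𝄪.
The 5th is B♯. A major third above B♯ is D𝄪.
D𝄪 is the chord's 7th.

D##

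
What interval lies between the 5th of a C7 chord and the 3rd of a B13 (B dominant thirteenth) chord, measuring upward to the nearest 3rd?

augmented fifth

The 5th of C7 is G; the 3rd of B13 (B dominant thirteenth) is D♯.
5 letter names make it a fifth; at 8 semitones (a half step wider than perfect) the quality is augmented.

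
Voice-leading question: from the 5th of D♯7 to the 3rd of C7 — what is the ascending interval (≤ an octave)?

diminished fifth

The 5th of D♯7 is A♯; the 3rd of C7 is E.
A♯ up to E is 6 semitones, a half step narrower than a perfect fifth, so the interval is diminished.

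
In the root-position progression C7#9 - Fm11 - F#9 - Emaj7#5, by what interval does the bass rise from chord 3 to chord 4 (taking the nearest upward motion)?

minor 7th

The roots are F# and E.
F# up to E is 10 semitones, a half step narrower than a major seventh, so the interval is minor.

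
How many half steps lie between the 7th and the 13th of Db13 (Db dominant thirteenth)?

Db13 (Db dominant thirteenth): Db–F–Ab–Cb–Eb–Bb.
Cb to Bb is a major seventh: 11 semitones.

11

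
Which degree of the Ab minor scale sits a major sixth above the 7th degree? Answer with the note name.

Eb

The scale is Ab Bb Cb Db Eb Fb Gb.
The 7th degree is Gb; a major sixth above that is Eb — scale degree 5.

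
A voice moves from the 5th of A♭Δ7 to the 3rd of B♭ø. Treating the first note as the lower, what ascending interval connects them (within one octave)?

minor seventh

The 5th of A♭Δ7 is E♭; the 3rd of B♭ø is D♭.
E♭ up to D♭ is 10 semitones, a half step narrower than a major seventh, so the interval is minor.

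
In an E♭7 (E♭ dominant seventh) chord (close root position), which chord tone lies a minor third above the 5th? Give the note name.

Db

E♭7 is spelled E♭, G, B♭, D♭.
The 5th is B♭. A minor third above B♭ is D♭.
D♭ is the chord's 7th.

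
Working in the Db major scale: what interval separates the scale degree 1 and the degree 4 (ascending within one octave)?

The scale runs Db Eb F Gb Ab Bb C.
The scale degree 1 is Db and the 4th scale degree is Gb.
From Db to Gb is 5 semitones, exactly the perfect fourth.

perfect fourth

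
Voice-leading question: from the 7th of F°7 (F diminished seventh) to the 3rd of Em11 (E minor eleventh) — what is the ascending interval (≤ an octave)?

augmented third

F°7 (F diminished seventh) has Ebb as its 7th, and Em11 (E minor eleventh) has G as its 3rd.
Ebb up to G is 5 semitones, a half step wider than a major third, so the interval is augmented.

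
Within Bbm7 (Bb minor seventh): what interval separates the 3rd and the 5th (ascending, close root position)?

major third

The chord tones of Bbm7 (Bb minor seventh) are Bb Db F Ab.
The 3rd is Db and the 5th is F.
Counting 3 letters and 4 half steps from Db gives a major third.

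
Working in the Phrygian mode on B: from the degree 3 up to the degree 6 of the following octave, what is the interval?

B phrygian: B C D E F# G A.
So we need the interval from D up to G.
D up to G spans 11 letter names and 17 semitones — a perfect eleventh.

P11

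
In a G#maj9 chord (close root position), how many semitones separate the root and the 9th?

G#maj9 is spelled G#–B#–D#–F##–A#.
G# to A# is a major ninth: 14 semitones.

14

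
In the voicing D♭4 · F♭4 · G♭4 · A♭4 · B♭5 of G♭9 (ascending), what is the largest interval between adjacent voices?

major 9th

Adjacent intervals: D♭4→F♭4 = minor third; F♭4→G♭4 = major second; G♭4→A♭4 = major second; A♭4→B♭5 = major ninth.
The largest is A♭4 to B♭5, a major ninth (14 semitones).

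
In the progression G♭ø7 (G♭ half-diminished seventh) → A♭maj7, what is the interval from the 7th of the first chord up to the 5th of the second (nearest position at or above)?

The 7th of G♭ø7 (G♭ half-diminished seventh) is F♭; the 5th of A♭maj7 is E♭.
F♭ up to E♭ spans 7 letter names and 11 semitones — a major seventh.

major seventh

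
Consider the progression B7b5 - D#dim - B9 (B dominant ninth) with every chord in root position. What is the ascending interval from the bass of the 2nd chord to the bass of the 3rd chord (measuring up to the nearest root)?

minor sixth

The roots are D# and B.
6 letter names make it a sixth; at 8 semitones (a half step narrower than major) the quality is minor.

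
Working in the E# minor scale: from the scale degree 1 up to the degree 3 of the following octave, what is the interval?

Spelling the E# minor scale: E# F## G# A# B# C# D#.
Scale degree 1 = E#; scale degree 3 (up an octave) = G#.
From E# to G#: 15 semitones over a tenth = minor.

minor tenth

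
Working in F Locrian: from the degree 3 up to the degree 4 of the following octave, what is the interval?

Spelling F Locrian: F G♭ A♭ B♭ C♭ D♭ E♭.
Degree 3 = A♭; scale degree 4 (up an octave) = B♭.
A♭ up to B♭ spans 9 letter names and 14 semitones — a major ninth.

major 9th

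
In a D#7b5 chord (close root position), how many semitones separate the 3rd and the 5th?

2

D#7b5 is spelled D#–F##–A–C#.
F## to A is a diminished third: 2 semitones.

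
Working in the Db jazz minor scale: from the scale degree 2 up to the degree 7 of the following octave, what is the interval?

Db melodic minor: Db Eb Fb Gb Ab Bb C.
So we need the interval from Eb up to C.
Counting 13 letters and 21 half steps from Eb gives a major thirteenth.

major thirteenth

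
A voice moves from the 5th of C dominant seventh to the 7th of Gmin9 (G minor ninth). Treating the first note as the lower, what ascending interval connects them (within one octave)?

minor seventh

The 5th of C dominant seventh is G; the 7th of Gmin9 (G minor ninth) is F.
G up to F is 10 semitones, a half step narrower than a major seventh, so the interval is minor.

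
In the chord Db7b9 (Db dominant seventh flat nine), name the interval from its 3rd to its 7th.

d5

Db7b9 (Db dominant seventh flat nine): Db F Ab Cb Ebb.
So we need the interval from F up to Cb.
From F to Cb: 6 semitones over a fifth = diminished.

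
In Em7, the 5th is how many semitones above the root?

7

E minor seventh: E, G, B, D.
E to B is a perfect fifth: 7 semitones.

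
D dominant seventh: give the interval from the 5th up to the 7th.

minor 3rd

D7: D-F#-A-C.
5th = A; 7th = C.
3 letter names make it a third; at 3 semitones (a half step narrower than major) the quality is minor.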